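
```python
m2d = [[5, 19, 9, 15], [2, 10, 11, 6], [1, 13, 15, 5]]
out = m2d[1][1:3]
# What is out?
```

m2d[1] = [2, 10, 11, 6]. m2d[1] has length 4. The slice m2d[1][1:3] selects indices [1, 2] (1->10, 2->11), giving [10, 11].

[10, 11]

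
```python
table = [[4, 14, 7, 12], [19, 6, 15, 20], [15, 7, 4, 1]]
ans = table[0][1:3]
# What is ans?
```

table[0] = [4, 14, 7, 12]. table[0] has length 4. The slice table[0][1:3] selects indices [1, 2] (1->14, 2->7), giving [14, 7].

[14, 7]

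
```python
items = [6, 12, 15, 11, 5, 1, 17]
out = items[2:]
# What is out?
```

items has length 7. The slice items[2:] selects indices [2, 3, 4, 5, 6] (2->15, 3->11, 4->5, 5->1, 6->17), giving [15, 11, 5, 1, 17].

[15, 11, 5, 1, 17]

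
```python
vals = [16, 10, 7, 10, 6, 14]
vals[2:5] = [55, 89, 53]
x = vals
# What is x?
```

vals starts as [16, 10, 7, 10, 6, 14] (length 6). The slice vals[2:5] covers indices [2, 3, 4] with values [7, 10, 6]. Replacing that slice with [55, 89, 53] (same length) produces [16, 10, 55, 89, 53, 14].

[16, 10, 55, 89, 53, 14]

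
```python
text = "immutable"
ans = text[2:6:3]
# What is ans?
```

text has length 9. The slice text[2:6:3] selects indices [2, 5] (2->'m', 5->'a'), giving 'ma'.

'ma'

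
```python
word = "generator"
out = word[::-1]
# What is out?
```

word has length 9. The slice word[::-1] selects indices [8, 7, 6, 5, 4, 3, 2, 1, 0] (8->'r', 7->'o', 6->'t', 5->'a', 4->'r', 3->'e', 2->'n', 1->'e', 0->'g'), giving 'rotareneg'.

'rotareneg'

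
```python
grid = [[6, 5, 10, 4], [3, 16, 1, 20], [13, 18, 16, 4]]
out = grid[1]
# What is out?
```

grid has 3 rows. Row 1 is [3, 16, 1, 20].

[3, 16, 1, 20]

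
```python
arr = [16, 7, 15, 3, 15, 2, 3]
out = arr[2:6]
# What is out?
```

arr has length 7. The slice arr[2:6] selects indices [2, 3, 4, 5] (2->15, 3->3, 4->15, 5->2), giving [15, 3, 15, 2].

[15, 3, 15, 2]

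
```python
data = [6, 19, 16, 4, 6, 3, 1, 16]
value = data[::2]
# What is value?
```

data has length 8. The slice data[::2] selects indices [0, 2, 4, 6] (0->6, 2->16, 4->6, 6->1), giving [6, 16, 6, 1].

[6, 16, 6, 1]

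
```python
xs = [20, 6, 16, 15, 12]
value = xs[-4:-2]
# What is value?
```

xs has length 5. The slice xs[-4:-2] selects indices [1, 2] (1->6, 2->16), giving [6, 16].

[6, 16]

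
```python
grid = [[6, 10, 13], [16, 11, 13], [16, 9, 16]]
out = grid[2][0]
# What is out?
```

grid[2] = [16, 9, 16]. Taking column 0 of that row yields 16.

16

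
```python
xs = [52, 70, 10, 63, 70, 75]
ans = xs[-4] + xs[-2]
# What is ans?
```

xs has length 6. Negative index -4 maps to positive index 6 + (-4) = 2. xs[2] = 10.
xs has length 6. Negative index -2 maps to positive index 6 + (-2) = 4. xs[4] = 70.
Sum: 10 + 70 = 80.

80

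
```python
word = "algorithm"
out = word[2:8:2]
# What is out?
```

word has length 9. The slice word[2:8:2] selects indices [2, 4, 6] (2->'g', 4->'r', 6->'t'), giving 'grt'.

'grt'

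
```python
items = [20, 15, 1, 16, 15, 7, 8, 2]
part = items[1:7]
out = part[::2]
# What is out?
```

items has length 8. The slice items[1:7] selects indices [1, 2, 3, 4, 5, 6] (1->15, 2->1, 3->16, 4->15, 5->7, 6->8), giving [15, 1, 16, 15, 7, 8]. So part = [15, 1, 16, 15, 7, 8]. part has length 6. The slice part[::2] selects indices [0, 2, 4] (0->15, 2->16, 4->7), giving [15, 16, 7].

[15, 16, 7]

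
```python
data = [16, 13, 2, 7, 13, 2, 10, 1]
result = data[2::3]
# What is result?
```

data has length 8. The slice data[2::3] selects indices [2, 5] (2->2, 5->2), giving [2, 2].

[2, 2]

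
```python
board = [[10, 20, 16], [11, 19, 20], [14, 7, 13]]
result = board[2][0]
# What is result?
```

board[2] = [14, 7, 13]. Taking column 0 of that row yields 14.

14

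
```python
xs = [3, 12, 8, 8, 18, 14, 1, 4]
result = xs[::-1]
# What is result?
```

xs has length 8. The slice xs[::-1] selects indices [7, 6, 5, 4, 3, 2, 1, 0] (7->4, 6->1, 5->14, 4->18, 3->8, 2->8, 1->12, 0->3), giving [4, 1, 14, 18, 8, 8, 12, 3].

[4, 1, 14, 18, 8, 8, 12, 3]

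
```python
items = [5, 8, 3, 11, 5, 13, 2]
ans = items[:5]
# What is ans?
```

items has length 7. The slice items[:5] selects indices [0, 1, 2, 3, 4] (0->5, 1->8, 2->3, 3->11, 4->5), giving [5, 8, 3, 11, 5].

[5, 8, 3, 11, 5]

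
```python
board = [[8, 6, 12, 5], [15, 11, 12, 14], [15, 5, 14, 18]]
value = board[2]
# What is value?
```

board has 3 rows. Row 2 is [15, 5, 14, 18].

[15, 5, 14, 18]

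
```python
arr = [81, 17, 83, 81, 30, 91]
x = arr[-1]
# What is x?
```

arr has length 6. Negative index -1 maps to positive index 6 + (-1) = 5. arr[5] = 91.

91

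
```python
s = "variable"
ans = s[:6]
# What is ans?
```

s has length 8. The slice s[:6] selects indices [0, 1, 2, 3, 4, 5] (0->'v', 1->'a', 2->'r', 3->'i', 4->'a', 5->'b'), giving 'variab'.

'variab'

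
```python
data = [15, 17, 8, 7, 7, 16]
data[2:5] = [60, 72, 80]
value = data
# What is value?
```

data starts as [15, 17, 8, 7, 7, 16] (length 6). The slice data[2:5] covers indices [2, 3, 4] with values [8, 7, 7]. Replacing that slice with [60, 72, 80] (same length) produces [15, 17, 60, 72, 80, 16].

[15, 17, 60, 72, 80, 16]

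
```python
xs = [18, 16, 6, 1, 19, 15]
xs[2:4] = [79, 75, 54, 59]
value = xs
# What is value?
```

xs starts as [18, 16, 6, 1, 19, 15] (length 6). The slice xs[2:4] covers indices [2, 3] with values [6, 1]. Replacing that slice with [79, 75, 54, 59] (different length) produces [18, 16, 79, 75, 54, 59, 19, 15].

[18, 16, 79, 75, 54, 59, 19, 15]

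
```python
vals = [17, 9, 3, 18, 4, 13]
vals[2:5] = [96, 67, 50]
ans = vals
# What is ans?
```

vals starts as [17, 9, 3, 18, 4, 13] (length 6). The slice vals[2:5] covers indices [2, 3, 4] with values [3, 18, 4]. Replacing that slice with [96, 67, 50] (same length) produces [17, 9, 96, 67, 50, 13].

[17, 9, 96, 67, 50, 13]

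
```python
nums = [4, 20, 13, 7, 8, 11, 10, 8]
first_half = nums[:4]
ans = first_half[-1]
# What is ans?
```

nums has length 8. The slice nums[:4] selects indices [0, 1, 2, 3] (0->4, 1->20, 2->13, 3->7), giving [4, 20, 13, 7]. So first_half = [4, 20, 13, 7]. Then first_half[-1] = 7.

7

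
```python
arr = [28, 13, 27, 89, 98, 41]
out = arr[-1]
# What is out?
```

arr has length 6. Negative index -1 maps to positive index 6 + (-1) = 5. arr[5] = 41.

41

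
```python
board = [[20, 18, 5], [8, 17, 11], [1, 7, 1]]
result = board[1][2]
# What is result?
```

board[1] = [8, 17, 11]. Taking column 2 of that row yields 11.

11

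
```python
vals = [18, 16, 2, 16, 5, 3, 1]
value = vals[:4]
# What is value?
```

vals has length 7. The slice vals[:4] selects indices [0, 1, 2, 3] (0->18, 1->16, 2->2, 3->16), giving [18, 16, 2, 16].

[18, 16, 2, 16]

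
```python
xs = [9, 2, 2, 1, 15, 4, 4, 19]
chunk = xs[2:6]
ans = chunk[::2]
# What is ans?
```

xs has length 8. The slice xs[2:6] selects indices [2, 3, 4, 5] (2->2, 3->1, 4->15, 5->4), giving [2, 1, 15, 4]. So chunk = [2, 1, 15, 4]. chunk has length 4. The slice chunk[::2] selects indices [0, 2] (0->2, 2->15), giving [2, 15].

[2, 15]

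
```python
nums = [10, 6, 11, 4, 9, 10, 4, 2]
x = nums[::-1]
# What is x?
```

nums has length 8. The slice nums[::-1] selects indices [7, 6, 5, 4, 3, 2, 1, 0] (7->2, 6->4, 5->10, 4->9, 3->4, 2->11, 1->6, 0->10), giving [2, 4, 10, 9, 4, 11, 6, 10].

[2, 4, 10, 9, 4, 11, 6, 10]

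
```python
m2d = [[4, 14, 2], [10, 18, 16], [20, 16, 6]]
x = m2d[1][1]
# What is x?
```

m2d[1] = [10, 18, 16]. Taking column 1 of that row yields 18.

18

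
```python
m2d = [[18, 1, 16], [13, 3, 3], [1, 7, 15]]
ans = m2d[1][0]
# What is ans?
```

m2d[1] = [13, 3, 3]. Taking column 0 of that row yields 13.

13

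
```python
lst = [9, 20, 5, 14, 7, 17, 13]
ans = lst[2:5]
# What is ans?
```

lst has length 7. The slice lst[2:5] selects indices [2, 3, 4] (2->5, 3->14, 4->7), giving [5, 14, 7].

[5, 14, 7]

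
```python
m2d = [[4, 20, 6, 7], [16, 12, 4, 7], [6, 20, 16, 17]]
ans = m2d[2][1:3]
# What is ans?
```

m2d[2] = [6, 20, 16, 17]. m2d[2] has length 4. The slice m2d[2][1:3] selects indices [1, 2] (1->20, 2->16), giving [20, 16].

[20, 16]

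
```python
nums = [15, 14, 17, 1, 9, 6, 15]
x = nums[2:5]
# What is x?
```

nums has length 7. The slice nums[2:5] selects indices [2, 3, 4] (2->17, 3->1, 4->9), giving [17, 1, 9].

[17, 1, 9]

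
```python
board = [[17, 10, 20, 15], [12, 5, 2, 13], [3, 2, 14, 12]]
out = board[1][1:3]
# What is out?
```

board[1] = [12, 5, 2, 13]. board[1] has length 4. The slice board[1][1:3] selects indices [1, 2] (1->5, 2->2), giving [5, 2].

[5, 2]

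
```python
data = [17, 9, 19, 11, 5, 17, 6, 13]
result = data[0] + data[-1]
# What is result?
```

data has length 8. data[0] = 17.
data has length 8. Negative index -1 maps to positive index 8 + (-1) = 7. data[7] = 13.
Sum: 17 + 13 = 30.

30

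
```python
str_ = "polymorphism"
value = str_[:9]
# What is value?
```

str_ has length 12. The slice str_[:9] selects indices [0, 1, 2, 3, 4, 5, 6, 7, 8] (0->'p', 1->'o', 2->'l', 3->'y', 4->'m', 5->'o', 6->'r', 7->'p', 8->'h'), giving 'polymorph'.

'polymorph'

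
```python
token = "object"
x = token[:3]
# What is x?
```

token has length 6. The slice token[:3] selects indices [0, 1, 2] (0->'o', 1->'b', 2->'j'), giving 'obj'.

'obj'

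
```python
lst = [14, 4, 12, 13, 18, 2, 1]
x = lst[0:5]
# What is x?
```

lst has length 7. The slice lst[0:5] selects indices [0, 1, 2, 3, 4] (0->14, 1->4, 2->12, 3->13, 4->18), giving [14, 4, 12, 13, 18].

[14, 4, 12, 13, 18]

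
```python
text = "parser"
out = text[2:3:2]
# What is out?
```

text has length 6. The slice text[2:3:2] selects indices [2] (2->'r'), giving 'r'.

'r'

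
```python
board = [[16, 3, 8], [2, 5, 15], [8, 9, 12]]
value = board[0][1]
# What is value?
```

board[0] = [16, 3, 8]. Taking column 1 of that row yields 3.

3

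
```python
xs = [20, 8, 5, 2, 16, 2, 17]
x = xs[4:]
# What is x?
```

xs has length 7. The slice xs[4:] selects indices [4, 5, 6] (4->16, 5->2, 6->17), giving [16, 2, 17].

[16, 2, 17]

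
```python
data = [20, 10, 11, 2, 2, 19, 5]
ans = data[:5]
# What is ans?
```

data has length 7. The slice data[:5] selects indices [0, 1, 2, 3, 4] (0->20, 1->10, 2->11, 3->2, 4->2), giving [20, 10, 11, 2, 2].

[20, 10, 11, 2, 2]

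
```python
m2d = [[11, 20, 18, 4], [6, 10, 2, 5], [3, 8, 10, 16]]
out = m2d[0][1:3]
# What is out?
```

m2d[0] = [11, 20, 18, 4]. m2d[0] has length 4. The slice m2d[0][1:3] selects indices [1, 2] (1->20, 2->18), giving [20, 18].

[20, 18]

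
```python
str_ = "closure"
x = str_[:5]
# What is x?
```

str_ has length 7. The slice str_[:5] selects indices [0, 1, 2, 3, 4] (0->'c', 1->'l', 2->'o', 3->'s', 4->'u'), giving 'closu'.

'closu'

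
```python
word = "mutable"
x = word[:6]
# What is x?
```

word has length 7. The slice word[:6] selects indices [0, 1, 2, 3, 4, 5] (0->'m', 1->'u', 2->'t', 3->'a', 4->'b', 5->'l'), giving 'mutabl'.

'mutabl'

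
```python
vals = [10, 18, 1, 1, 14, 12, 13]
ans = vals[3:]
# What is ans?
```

vals has length 7. The slice vals[3:] selects indices [3, 4, 5, 6] (3->1, 4->14, 5->12, 6->13), giving [1, 14, 12, 13].

[1, 14, 12, 13]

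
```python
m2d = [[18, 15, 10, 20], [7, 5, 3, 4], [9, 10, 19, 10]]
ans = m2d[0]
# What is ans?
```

m2d has 3 rows. Row 0 is [18, 15, 10, 20].

[18, 15, 10, 20]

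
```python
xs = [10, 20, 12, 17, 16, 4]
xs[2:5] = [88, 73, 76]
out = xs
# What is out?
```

xs starts as [10, 20, 12, 17, 16, 4] (length 6). The slice xs[2:5] covers indices [2, 3, 4] with values [12, 17, 16]. Replacing that slice with [88, 73, 76] (same length) produces [10, 20, 88, 73, 76, 4].

[10, 20, 88, 73, 76, 4]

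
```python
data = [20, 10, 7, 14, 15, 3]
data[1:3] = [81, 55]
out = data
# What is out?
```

data starts as [20, 10, 7, 14, 15, 3] (length 6). The slice data[1:3] covers indices [1, 2] with values [10, 7]. Replacing that slice with [81, 55] (same length) produces [20, 81, 55, 14, 15, 3].

[20, 81, 55, 14, 15, 3]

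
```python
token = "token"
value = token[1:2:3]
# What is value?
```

token has length 5. The slice token[1:2:3] selects indices [1] (1->'o'), giving 'o'.

'o'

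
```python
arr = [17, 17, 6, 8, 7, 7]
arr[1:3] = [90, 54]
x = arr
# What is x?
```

arr starts as [17, 17, 6, 8, 7, 7] (length 6). The slice arr[1:3] covers indices [1, 2] with values [17, 6]. Replacing that slice with [90, 54] (same length) produces [17, 90, 54, 8, 7, 7].

[17, 90, 54, 8, 7, 7]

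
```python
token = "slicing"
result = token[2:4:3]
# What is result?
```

token has length 7. The slice token[2:4:3] selects indices [2] (2->'i'), giving 'i'.

'i'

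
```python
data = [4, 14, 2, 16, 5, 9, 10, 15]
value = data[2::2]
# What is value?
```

data has length 8. The slice data[2::2] selects indices [2, 4, 6] (2->2, 4->5, 6->10), giving [2, 5, 10].

[2, 5, 10]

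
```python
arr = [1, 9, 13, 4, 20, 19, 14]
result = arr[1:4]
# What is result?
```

arr has length 7. The slice arr[1:4] selects indices [1, 2, 3] (1->9, 2->13, 3->4), giving [9, 13, 4].

[9, 13, 4]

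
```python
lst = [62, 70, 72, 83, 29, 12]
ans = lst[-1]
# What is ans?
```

lst has length 6. Negative index -1 maps to positive index 6 + (-1) = 5. lst[5] = 12.

12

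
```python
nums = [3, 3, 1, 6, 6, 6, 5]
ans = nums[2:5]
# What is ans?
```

nums has length 7. The slice nums[2:5] selects indices [2, 3, 4] (2->1, 3->6, 4->6), giving [1, 6, 6].

[1, 6, 6]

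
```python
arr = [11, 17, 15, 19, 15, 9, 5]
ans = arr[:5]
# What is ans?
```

arr has length 7. The slice arr[:5] selects indices [0, 1, 2, 3, 4] (0->11, 1->17, 2->15, 3->19, 4->15), giving [11, 17, 15, 19, 15].

[11, 17, 15, 19, 15]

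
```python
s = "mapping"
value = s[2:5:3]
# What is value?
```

s has length 7. The slice s[2:5:3] selects indices [2] (2->'p'), giving 'p'.

'p'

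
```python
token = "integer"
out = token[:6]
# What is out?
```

token has length 7. The slice token[:6] selects indices [0, 1, 2, 3, 4, 5] (0->'i', 1->'n', 2->'t', 3->'e', 4->'g', 5->'e'), giving 'intege'.

'intege'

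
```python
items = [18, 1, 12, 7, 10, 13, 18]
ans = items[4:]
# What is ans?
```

items has length 7. The slice items[4:] selects indices [4, 5, 6] (4->10, 5->13, 6->18), giving [10, 13, 18].

[10, 13, 18]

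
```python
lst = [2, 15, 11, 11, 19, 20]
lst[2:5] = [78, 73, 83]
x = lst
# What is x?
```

lst starts as [2, 15, 11, 11, 19, 20] (length 6). The slice lst[2:5] covers indices [2, 3, 4] with values [11, 11, 19]. Replacing that slice with [78, 73, 83] (same length) produces [2, 15, 78, 73, 83, 20].

[2, 15, 78, 73, 83, 20]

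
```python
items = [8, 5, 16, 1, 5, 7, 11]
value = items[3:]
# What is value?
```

items has length 7. The slice items[3:] selects indices [3, 4, 5, 6] (3->1, 4->5, 5->7, 6->11), giving [1, 5, 7, 11].

[1, 5, 7, 11]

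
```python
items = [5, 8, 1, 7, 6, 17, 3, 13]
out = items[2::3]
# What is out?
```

items has length 8. The slice items[2::3] selects indices [2, 5] (2->1, 5->17), giving [1, 17].

[1, 17]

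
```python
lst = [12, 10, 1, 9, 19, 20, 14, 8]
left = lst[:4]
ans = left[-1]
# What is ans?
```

lst has length 8. The slice lst[:4] selects indices [0, 1, 2, 3] (0->12, 1->10, 2->1, 3->9), giving [12, 10, 1, 9]. So left = [12, 10, 1, 9]. Then left[-1] = 9.

9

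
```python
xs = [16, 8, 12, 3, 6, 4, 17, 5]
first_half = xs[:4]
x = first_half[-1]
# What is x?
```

xs has length 8. The slice xs[:4] selects indices [0, 1, 2, 3] (0->16, 1->8, 2->12, 3->3), giving [16, 8, 12, 3]. So first_half = [16, 8, 12, 3]. Then first_half[-1] = 3.

3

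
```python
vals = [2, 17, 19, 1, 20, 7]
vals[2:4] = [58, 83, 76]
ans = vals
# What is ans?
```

vals starts as [2, 17, 19, 1, 20, 7] (length 6). The slice vals[2:4] covers indices [2, 3] with values [19, 1]. Replacing that slice with [58, 83, 76] (different length) produces [2, 17, 58, 83, 76, 20, 7].

[2, 17, 58, 83, 76, 20, 7]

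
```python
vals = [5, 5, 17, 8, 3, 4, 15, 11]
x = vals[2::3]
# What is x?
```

vals has length 8. The slice vals[2::3] selects indices [2, 5] (2->17, 5->4), giving [17, 4].

[17, 4]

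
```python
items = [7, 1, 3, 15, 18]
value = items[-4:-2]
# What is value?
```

items has length 5. The slice items[-4:-2] selects indices [1, 2] (1->1, 2->3), giving [1, 3].

[1, 3]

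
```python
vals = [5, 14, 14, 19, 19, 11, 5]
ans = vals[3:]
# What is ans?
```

vals has length 7. The slice vals[3:] selects indices [3, 4, 5, 6] (3->19, 4->19, 5->11, 6->5), giving [19, 19, 11, 5].

[19, 19, 11, 5]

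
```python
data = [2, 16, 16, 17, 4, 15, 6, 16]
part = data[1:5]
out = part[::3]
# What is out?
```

data has length 8. The slice data[1:5] selects indices [1, 2, 3, 4] (1->16, 2->16, 3->17, 4->4), giving [16, 16, 17, 4]. So part = [16, 16, 17, 4]. part has length 4. The slice part[::3] selects indices [0, 3] (0->16, 3->4), giving [16, 4].

[16, 4]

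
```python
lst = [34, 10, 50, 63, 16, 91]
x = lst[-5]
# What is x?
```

lst has length 6. Negative index -5 maps to positive index 6 + (-5) = 1. lst[1] = 10.

10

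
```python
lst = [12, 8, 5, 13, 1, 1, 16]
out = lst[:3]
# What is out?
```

lst has length 7. The slice lst[:3] selects indices [0, 1, 2] (0->12, 1->8, 2->5), giving [12, 8, 5].

[12, 8, 5]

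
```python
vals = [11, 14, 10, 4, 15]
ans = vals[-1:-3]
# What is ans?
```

vals has length 5. The slice vals[-1:-3] resolves to an empty index range, so the result is [].

[]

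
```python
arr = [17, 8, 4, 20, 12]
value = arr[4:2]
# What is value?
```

arr has length 5. The slice arr[4:2] resolves to an empty index range, so the result is [].

[]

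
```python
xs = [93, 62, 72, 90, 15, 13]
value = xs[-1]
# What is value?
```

xs has length 6. Negative index -1 maps to positive index 6 + (-1) = 5. xs[5] = 13.

13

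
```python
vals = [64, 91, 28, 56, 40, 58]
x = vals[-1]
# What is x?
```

vals has length 6. Negative index -1 maps to positive index 6 + (-1) = 5. vals[5] = 58.

58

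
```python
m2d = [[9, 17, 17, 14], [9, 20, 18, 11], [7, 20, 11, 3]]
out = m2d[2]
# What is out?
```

m2d has 3 rows. Row 2 is [7, 20, 11, 3].

[7, 20, 11, 3]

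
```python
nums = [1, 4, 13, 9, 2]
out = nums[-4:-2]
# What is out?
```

nums has length 5. The slice nums[-4:-2] selects indices [1, 2] (1->4, 2->13), giving [4, 13].

[4, 13]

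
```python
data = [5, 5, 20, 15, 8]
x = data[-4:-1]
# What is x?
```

data has length 5. The slice data[-4:-1] selects indices [1, 2, 3] (1->5, 2->20, 3->15), giving [5, 20, 15].

[5, 20, 15]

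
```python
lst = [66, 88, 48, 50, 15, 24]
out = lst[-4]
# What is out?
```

lst has length 6. Negative index -4 maps to positive index 6 + (-4) = 2. lst[2] = 48.

48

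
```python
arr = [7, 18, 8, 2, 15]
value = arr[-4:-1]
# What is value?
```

arr has length 5. The slice arr[-4:-1] selects indices [1, 2, 3] (1->18, 2->8, 3->2), giving [18, 8, 2].

[18, 8, 2]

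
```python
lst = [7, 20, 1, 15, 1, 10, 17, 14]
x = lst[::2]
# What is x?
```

lst has length 8. The slice lst[::2] selects indices [0, 2, 4, 6] (0->7, 2->1, 4->1, 6->17), giving [7, 1, 1, 17].

[7, 1, 1, 17]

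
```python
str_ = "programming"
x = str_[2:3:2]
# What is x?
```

str_ has length 11. The slice str_[2:3:2] selects indices [2] (2->'o'), giving 'o'.

'o'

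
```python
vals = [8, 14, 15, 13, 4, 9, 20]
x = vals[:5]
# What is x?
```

vals has length 7. The slice vals[:5] selects indices [0, 1, 2, 3, 4] (0->8, 1->14, 2->15, 3->13, 4->4), giving [8, 14, 15, 13, 4].

[8, 14, 15, 13, 4]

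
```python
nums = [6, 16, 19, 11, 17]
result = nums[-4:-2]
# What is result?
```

nums has length 5. The slice nums[-4:-2] selects indices [1, 2] (1->16, 2->19), giving [16, 19].

[16, 19]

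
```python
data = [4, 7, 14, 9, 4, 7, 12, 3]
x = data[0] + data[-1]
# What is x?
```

data has length 8. data[0] = 4.
data has length 8. Negative index -1 maps to positive index 8 + (-1) = 7. data[7] = 3.
Sum: 4 + 3 = 7.

7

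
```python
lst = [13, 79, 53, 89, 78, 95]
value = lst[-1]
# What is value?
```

lst has length 6. Negative index -1 maps to positive index 6 + (-1) = 5. lst[5] = 95.

95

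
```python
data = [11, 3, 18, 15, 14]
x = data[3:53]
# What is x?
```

data has length 5. The slice data[3:53] selects indices [3, 4] (3->15, 4->14), giving [15, 14].

[15, 14]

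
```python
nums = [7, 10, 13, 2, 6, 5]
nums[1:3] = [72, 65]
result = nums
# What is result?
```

nums starts as [7, 10, 13, 2, 6, 5] (length 6). The slice nums[1:3] covers indices [1, 2] with values [10, 13]. Replacing that slice with [72, 65] (same length) produces [7, 72, 65, 2, 6, 5].

[7, 72, 65, 2, 6, 5]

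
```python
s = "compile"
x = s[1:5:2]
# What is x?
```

s has length 7. The slice s[1:5:2] selects indices [1, 3] (1->'o', 3->'p'), giving 'op'.

'op'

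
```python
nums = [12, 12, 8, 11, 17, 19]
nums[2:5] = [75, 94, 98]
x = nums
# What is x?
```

nums starts as [12, 12, 8, 11, 17, 19] (length 6). The slice nums[2:5] covers indices [2, 3, 4] with values [8, 11, 17]. Replacing that slice with [75, 94, 98] (same length) produces [12, 12, 75, 94, 98, 19].

[12, 12, 75, 94, 98, 19]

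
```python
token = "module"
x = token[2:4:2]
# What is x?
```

token has length 6. The slice token[2:4:2] selects indices [2] (2->'d'), giving 'd'.

'd'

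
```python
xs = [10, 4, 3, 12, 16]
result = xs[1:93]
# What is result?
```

xs has length 5. The slice xs[1:93] selects indices [1, 2, 3, 4] (1->4, 2->3, 3->12, 4->16), giving [4, 3, 12, 16].

[4, 3, 12, 16]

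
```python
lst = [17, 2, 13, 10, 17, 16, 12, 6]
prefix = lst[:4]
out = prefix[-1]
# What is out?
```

lst has length 8. The slice lst[:4] selects indices [0, 1, 2, 3] (0->17, 1->2, 2->13, 3->10), giving [17, 2, 13, 10]. So prefix = [17, 2, 13, 10]. Then prefix[-1] = 10.

10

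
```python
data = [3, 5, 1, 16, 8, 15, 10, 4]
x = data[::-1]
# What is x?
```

data has length 8. The slice data[::-1] selects indices [7, 6, 5, 4, 3, 2, 1, 0] (7->4, 6->10, 5->15, 4->8, 3->16, 2->1, 1->5, 0->3), giving [4, 10, 15, 8, 16, 1, 5, 3].

[4, 10, 15, 8, 16, 1, 5, 3]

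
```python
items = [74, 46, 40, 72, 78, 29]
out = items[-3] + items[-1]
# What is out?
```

items has length 6. Negative index -3 maps to positive index 6 + (-3) = 3. items[3] = 72.
items has length 6. Negative index -1 maps to positive index 6 + (-1) = 5. items[5] = 29.
Sum: 72 + 29 = 101.

101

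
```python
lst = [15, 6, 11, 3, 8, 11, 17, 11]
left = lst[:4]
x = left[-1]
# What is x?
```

lst has length 8. The slice lst[:4] selects indices [0, 1, 2, 3] (0->15, 1->6, 2->11, 3->3), giving [15, 6, 11, 3]. So left = [15, 6, 11, 3]. Then left[-1] = 3.

3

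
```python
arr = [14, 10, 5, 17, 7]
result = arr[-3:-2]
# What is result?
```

arr has length 5. The slice arr[-3:-2] selects indices [2] (2->5), giving [5].

[5]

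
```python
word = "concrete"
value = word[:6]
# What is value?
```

word has length 8. The slice word[:6] selects indices [0, 1, 2, 3, 4, 5] (0->'c', 1->'o', 2->'n', 3->'c', 4->'r', 5->'e'), giving 'concre'.

'concre'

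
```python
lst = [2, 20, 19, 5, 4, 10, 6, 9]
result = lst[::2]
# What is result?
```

lst has length 8. The slice lst[::2] selects indices [0, 2, 4, 6] (0->2, 2->19, 4->4, 6->6), giving [2, 19, 4, 6].

[2, 19, 4, 6]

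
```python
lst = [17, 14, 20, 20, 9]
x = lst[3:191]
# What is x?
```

lst has length 5. The slice lst[3:191] selects indices [3, 4] (3->20, 4->9), giving [20, 9].

[20, 9]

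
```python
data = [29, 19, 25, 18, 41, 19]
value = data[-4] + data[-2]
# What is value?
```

data has length 6. Negative index -4 maps to positive index 6 + (-4) = 2. data[2] = 25.
data has length 6. Negative index -2 maps to positive index 6 + (-2) = 4. data[4] = 41.
Sum: 25 + 41 = 66.

66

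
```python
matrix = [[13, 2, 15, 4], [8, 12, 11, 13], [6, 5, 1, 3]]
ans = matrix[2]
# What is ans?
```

matrix has 3 rows. Row 2 is [6, 5, 1, 3].

[6, 5, 1, 3]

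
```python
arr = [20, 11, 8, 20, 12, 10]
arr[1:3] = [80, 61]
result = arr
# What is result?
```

arr starts as [20, 11, 8, 20, 12, 10] (length 6). The slice arr[1:3] covers indices [1, 2] with values [11, 8]. Replacing that slice with [80, 61] (same length) produces [20, 80, 61, 20, 12, 10].

[20, 80, 61, 20, 12, 10]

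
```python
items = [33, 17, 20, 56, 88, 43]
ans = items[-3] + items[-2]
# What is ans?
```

items has length 6. Negative index -3 maps to positive index 6 + (-3) = 3. items[3] = 56.
items has length 6. Negative index -2 maps to positive index 6 + (-2) = 4. items[4] = 88.
Sum: 56 + 88 = 144.

144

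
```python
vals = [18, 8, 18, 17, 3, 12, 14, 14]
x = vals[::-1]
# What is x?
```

vals has length 8. The slice vals[::-1] selects indices [7, 6, 5, 4, 3, 2, 1, 0] (7->14, 6->14, 5->12, 4->3, 3->17, 2->18, 1->8, 0->18), giving [14, 14, 12, 3, 17, 18, 8, 18].

[14, 14, 12, 3, 17, 18, 8, 18]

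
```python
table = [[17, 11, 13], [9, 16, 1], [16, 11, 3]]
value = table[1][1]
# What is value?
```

table[1] = [9, 16, 1]. Taking column 1 of that row yields 16.

16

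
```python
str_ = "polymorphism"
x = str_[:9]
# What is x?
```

str_ has length 12. The slice str_[:9] selects indices [0, 1, 2, 3, 4, 5, 6, 7, 8] (0->'p', 1->'o', 2->'l', 3->'y', 4->'m', 5->'o', 6->'r', 7->'p', 8->'h'), giving 'polymorph'.

'polymorph'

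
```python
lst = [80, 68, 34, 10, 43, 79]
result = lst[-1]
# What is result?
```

lst has length 6. Negative index -1 maps to positive index 6 + (-1) = 5. lst[5] = 79.

79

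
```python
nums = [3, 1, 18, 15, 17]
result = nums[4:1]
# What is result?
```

nums has length 5. The slice nums[4:1] resolves to an empty index range, so the result is [].

[]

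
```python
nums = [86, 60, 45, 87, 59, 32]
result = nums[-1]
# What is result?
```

nums has length 6. Negative index -1 maps to positive index 6 + (-1) = 5. nums[5] = 32.

32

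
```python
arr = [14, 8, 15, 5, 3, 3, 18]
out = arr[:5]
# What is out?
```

arr has length 7. The slice arr[:5] selects indices [0, 1, 2, 3, 4] (0->14, 1->8, 2->15, 3->5, 4->3), giving [14, 8, 15, 5, 3].

[14, 8, 15, 5, 3]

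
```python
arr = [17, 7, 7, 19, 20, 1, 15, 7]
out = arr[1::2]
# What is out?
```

arr has length 8. The slice arr[1::2] selects indices [1, 3, 5, 7] (1->7, 3->19, 5->1, 7->7), giving [7, 19, 1, 7].

[7, 19, 1, 7]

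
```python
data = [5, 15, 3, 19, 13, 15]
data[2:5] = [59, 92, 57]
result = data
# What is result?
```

data starts as [5, 15, 3, 19, 13, 15] (length 6). The slice data[2:5] covers indices [2, 3, 4] with values [3, 19, 13]. Replacing that slice with [59, 92, 57] (same length) produces [5, 15, 59, 92, 57, 15].

[5, 15, 59, 92, 57, 15]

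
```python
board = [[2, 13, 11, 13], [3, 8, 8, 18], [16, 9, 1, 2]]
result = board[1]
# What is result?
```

board has 3 rows. Row 1 is [3, 8, 8, 18].

[3, 8, 8, 18]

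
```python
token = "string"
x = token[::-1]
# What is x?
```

token has length 6. The slice token[::-1] selects indices [5, 4, 3, 2, 1, 0] (5->'g', 4->'n', 3->'i', 2->'r', 1->'t', 0->'s'), giving 'gnirts'.

'gnirts'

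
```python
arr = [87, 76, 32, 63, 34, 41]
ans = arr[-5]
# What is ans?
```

arr has length 6. Negative index -5 maps to positive index 6 + (-5) = 1. arr[1] = 76.

76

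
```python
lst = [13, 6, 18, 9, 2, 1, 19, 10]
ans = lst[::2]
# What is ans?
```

lst has length 8. The slice lst[::2] selects indices [0, 2, 4, 6] (0->13, 2->18, 4->2, 6->19), giving [13, 18, 2, 19].

[13, 18, 2, 19]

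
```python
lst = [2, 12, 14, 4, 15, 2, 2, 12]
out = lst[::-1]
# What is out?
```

lst has length 8. The slice lst[::-1] selects indices [7, 6, 5, 4, 3, 2, 1, 0] (7->12, 6->2, 5->2, 4->15, 3->4, 2->14, 1->12, 0->2), giving [12, 2, 2, 15, 4, 14, 12, 2].

[12, 2, 2, 15, 4, 14, 12, 2]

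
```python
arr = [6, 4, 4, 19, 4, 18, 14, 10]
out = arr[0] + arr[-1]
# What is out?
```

arr has length 8. arr[0] = 6.
arr has length 8. Negative index -1 maps to positive index 8 + (-1) = 7. arr[7] = 10.
Sum: 6 + 10 = 16.

16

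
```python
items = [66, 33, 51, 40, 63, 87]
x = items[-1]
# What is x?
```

items has length 6. Negative index -1 maps to positive index 6 + (-1) = 5. items[5] = 87.

87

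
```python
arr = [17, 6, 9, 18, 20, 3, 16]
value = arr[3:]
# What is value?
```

arr has length 7. The slice arr[3:] selects indices [3, 4, 5, 6] (3->18, 4->20, 5->3, 6->16), giving [18, 20, 3, 16].

[18, 20, 3, 16]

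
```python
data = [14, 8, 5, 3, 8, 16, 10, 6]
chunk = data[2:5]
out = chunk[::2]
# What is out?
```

data has length 8. The slice data[2:5] selects indices [2, 3, 4] (2->5, 3->3, 4->8), giving [5, 3, 8]. So chunk = [5, 3, 8]. chunk has length 3. The slice chunk[::2] selects indices [0, 2] (0->5, 2->8), giving [5, 8].

[5, 8]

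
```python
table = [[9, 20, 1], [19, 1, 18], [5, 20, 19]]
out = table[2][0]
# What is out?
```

table[2] = [5, 20, 19]. Taking column 0 of that row yields 5.

5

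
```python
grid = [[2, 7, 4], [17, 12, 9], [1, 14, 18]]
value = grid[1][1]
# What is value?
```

grid[1] = [17, 12, 9]. Taking column 1 of that row yields 12.

12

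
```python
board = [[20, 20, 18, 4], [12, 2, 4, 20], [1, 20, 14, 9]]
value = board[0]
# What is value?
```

board has 3 rows. Row 0 is [20, 20, 18, 4].

[20, 20, 18, 4]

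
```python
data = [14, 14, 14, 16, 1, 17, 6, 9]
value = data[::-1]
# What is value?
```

data has length 8. The slice data[::-1] selects indices [7, 6, 5, 4, 3, 2, 1, 0] (7->9, 6->6, 5->17, 4->1, 3->16, 2->14, 1->14, 0->14), giving [9, 6, 17, 1, 16, 14, 14, 14].

[9, 6, 17, 1, 16, 14, 14, 14]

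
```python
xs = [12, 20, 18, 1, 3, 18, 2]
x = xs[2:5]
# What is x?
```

xs has length 7. The slice xs[2:5] selects indices [2, 3, 4] (2->18, 3->1, 4->3), giving [18, 1, 3].

[18, 1, 3]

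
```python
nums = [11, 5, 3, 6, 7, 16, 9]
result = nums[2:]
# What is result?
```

nums has length 7. The slice nums[2:] selects indices [2, 3, 4, 5, 6] (2->3, 3->6, 4->7, 5->16, 6->9), giving [3, 6, 7, 16, 9].

[3, 6, 7, 16, 9]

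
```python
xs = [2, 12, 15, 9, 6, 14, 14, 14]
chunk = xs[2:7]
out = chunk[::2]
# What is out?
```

xs has length 8. The slice xs[2:7] selects indices [2, 3, 4, 5, 6] (2->15, 3->9, 4->6, 5->14, 6->14), giving [15, 9, 6, 14, 14]. So chunk = [15, 9, 6, 14, 14]. chunk has length 5. The slice chunk[::2] selects indices [0, 2, 4] (0->15, 2->6, 4->14), giving [15, 6, 14].

[15, 6, 14]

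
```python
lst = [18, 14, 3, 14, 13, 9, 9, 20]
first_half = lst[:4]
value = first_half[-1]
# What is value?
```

lst has length 8. The slice lst[:4] selects indices [0, 1, 2, 3] (0->18, 1->14, 2->3, 3->14), giving [18, 14, 3, 14]. So first_half = [18, 14, 3, 14]. Then first_half[-1] = 14.

14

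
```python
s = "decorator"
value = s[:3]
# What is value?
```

s has length 9. The slice s[:3] selects indices [0, 1, 2] (0->'d', 1->'e', 2->'c'), giving 'dec'.

'dec'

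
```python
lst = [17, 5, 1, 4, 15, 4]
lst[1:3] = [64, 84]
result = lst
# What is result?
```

lst starts as [17, 5, 1, 4, 15, 4] (length 6). The slice lst[1:3] covers indices [1, 2] with values [5, 1]. Replacing that slice with [64, 84] (same length) produces [17, 64, 84, 4, 15, 4].

[17, 64, 84, 4, 15, 4]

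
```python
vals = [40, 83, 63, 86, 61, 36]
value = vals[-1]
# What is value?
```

vals has length 6. Negative index -1 maps to positive index 6 + (-1) = 5. vals[5] = 36.

36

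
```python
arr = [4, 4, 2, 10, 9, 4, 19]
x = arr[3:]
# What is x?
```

arr has length 7. The slice arr[3:] selects indices [3, 4, 5, 6] (3->10, 4->9, 5->4, 6->19), giving [10, 9, 4, 19].

[10, 9, 4, 19]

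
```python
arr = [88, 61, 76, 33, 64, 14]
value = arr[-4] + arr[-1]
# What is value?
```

arr has length 6. Negative index -4 maps to positive index 6 + (-4) = 2. arr[2] = 76.
arr has length 6. Negative index -1 maps to positive index 6 + (-1) = 5. arr[5] = 14.
Sum: 76 + 14 = 90.

90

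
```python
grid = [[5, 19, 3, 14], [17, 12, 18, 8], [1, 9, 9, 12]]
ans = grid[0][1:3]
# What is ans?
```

grid[0] = [5, 19, 3, 14]. grid[0] has length 4. The slice grid[0][1:3] selects indices [1, 2] (1->19, 2->3), giving [19, 3].

[19, 3]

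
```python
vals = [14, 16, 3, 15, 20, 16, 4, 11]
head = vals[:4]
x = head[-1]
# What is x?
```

vals has length 8. The slice vals[:4] selects indices [0, 1, 2, 3] (0->14, 1->16, 2->3, 3->15), giving [14, 16, 3, 15]. So head = [14, 16, 3, 15]. Then head[-1] = 15.

15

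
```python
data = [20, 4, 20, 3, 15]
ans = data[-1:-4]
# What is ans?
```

data has length 5. The slice data[-1:-4] resolves to an empty index range, so the result is [].

[]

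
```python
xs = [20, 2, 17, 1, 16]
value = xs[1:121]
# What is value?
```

xs has length 5. The slice xs[1:121] selects indices [1, 2, 3, 4] (1->2, 2->17, 3->1, 4->16), giving [2, 17, 1, 16].

[2, 17, 1, 16]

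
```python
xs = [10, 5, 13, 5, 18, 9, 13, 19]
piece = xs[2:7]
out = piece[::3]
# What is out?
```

xs has length 8. The slice xs[2:7] selects indices [2, 3, 4, 5, 6] (2->13, 3->5, 4->18, 5->9, 6->13), giving [13, 5, 18, 9, 13]. So piece = [13, 5, 18, 9, 13]. piece has length 5. The slice piece[::3] selects indices [0, 3] (0->13, 3->9), giving [13, 9].

[13, 9]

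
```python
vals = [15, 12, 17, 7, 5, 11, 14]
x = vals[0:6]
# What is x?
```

vals has length 7. The slice vals[0:6] selects indices [0, 1, 2, 3, 4, 5] (0->15, 1->12, 2->17, 3->7, 4->5, 5->11), giving [15, 12, 17, 7, 5, 11].

[15, 12, 17, 7, 5, 11]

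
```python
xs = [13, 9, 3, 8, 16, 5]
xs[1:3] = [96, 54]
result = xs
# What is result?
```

xs starts as [13, 9, 3, 8, 16, 5] (length 6). The slice xs[1:3] covers indices [1, 2] with values [9, 3]. Replacing that slice with [96, 54] (same length) produces [13, 96, 54, 8, 16, 5].

[13, 96, 54, 8, 16, 5]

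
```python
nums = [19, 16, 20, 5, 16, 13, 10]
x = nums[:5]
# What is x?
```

nums has length 7. The slice nums[:5] selects indices [0, 1, 2, 3, 4] (0->19, 1->16, 2->20, 3->5, 4->16), giving [19, 16, 20, 5, 16].

[19, 16, 20, 5, 16]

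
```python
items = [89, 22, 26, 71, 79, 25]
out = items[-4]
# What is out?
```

items has length 6. Negative index -4 maps to positive index 6 + (-4) = 2. items[2] = 26.

26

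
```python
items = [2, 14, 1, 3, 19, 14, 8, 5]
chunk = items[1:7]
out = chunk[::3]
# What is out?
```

items has length 8. The slice items[1:7] selects indices [1, 2, 3, 4, 5, 6] (1->14, 2->1, 3->3, 4->19, 5->14, 6->8), giving [14, 1, 3, 19, 14, 8]. So chunk = [14, 1, 3, 19, 14, 8]. chunk has length 6. The slice chunk[::3] selects indices [0, 3] (0->14, 3->19), giving [14, 19].

[14, 19]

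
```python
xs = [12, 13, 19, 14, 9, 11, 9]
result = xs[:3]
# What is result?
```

xs has length 7. The slice xs[:3] selects indices [0, 1, 2] (0->12, 1->13, 2->19), giving [12, 13, 19].

[12, 13, 19]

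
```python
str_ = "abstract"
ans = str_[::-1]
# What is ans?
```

str_ has length 8. The slice str_[::-1] selects indices [7, 6, 5, 4, 3, 2, 1, 0] (7->'t', 6->'c', 5->'a', 4->'r', 3->'t', 2->'s', 1->'b', 0->'a'), giving 'tcartsba'.

'tcartsba'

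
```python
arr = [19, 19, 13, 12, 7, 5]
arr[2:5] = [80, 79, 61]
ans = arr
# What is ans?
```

arr starts as [19, 19, 13, 12, 7, 5] (length 6). The slice arr[2:5] covers indices [2, 3, 4] with values [13, 12, 7]. Replacing that slice with [80, 79, 61] (same length) produces [19, 19, 80, 79, 61, 5].

[19, 19, 80, 79, 61, 5]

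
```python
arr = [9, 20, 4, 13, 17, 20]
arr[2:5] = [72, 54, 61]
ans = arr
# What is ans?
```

arr starts as [9, 20, 4, 13, 17, 20] (length 6). The slice arr[2:5] covers indices [2, 3, 4] with values [4, 13, 17]. Replacing that slice with [72, 54, 61] (same length) produces [9, 20, 72, 54, 61, 20].

[9, 20, 72, 54, 61, 20]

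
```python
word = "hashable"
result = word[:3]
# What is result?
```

word has length 8. The slice word[:3] selects indices [0, 1, 2] (0->'h', 1->'a', 2->'s'), giving 'has'.

'has'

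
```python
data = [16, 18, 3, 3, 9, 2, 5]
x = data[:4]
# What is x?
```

data has length 7. The slice data[:4] selects indices [0, 1, 2, 3] (0->16, 1->18, 2->3, 3->3), giving [16, 18, 3, 3].

[16, 18, 3, 3]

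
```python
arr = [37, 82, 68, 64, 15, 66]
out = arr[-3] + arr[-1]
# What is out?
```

arr has length 6. Negative index -3 maps to positive index 6 + (-3) = 3. arr[3] = 64.
arr has length 6. Negative index -1 maps to positive index 6 + (-1) = 5. arr[5] = 66.
Sum: 64 + 66 = 130.

130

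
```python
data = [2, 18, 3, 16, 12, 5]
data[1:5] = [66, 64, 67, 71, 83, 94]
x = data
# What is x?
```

data starts as [2, 18, 3, 16, 12, 5] (length 6). The slice data[1:5] covers indices [1, 2, 3, 4] with values [18, 3, 16, 12]. Replacing that slice with [66, 64, 67, 71, 83, 94] (different length) produces [2, 66, 64, 67, 71, 83, 94, 5].

[2, 66, 64, 67, 71, 83, 94, 5]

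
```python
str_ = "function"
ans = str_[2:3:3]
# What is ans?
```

str_ has length 8. The slice str_[2:3:3] selects indices [2] (2->'n'), giving 'n'.

'n'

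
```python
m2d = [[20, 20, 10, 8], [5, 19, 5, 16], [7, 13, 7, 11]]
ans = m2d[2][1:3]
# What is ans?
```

m2d[2] = [7, 13, 7, 11]. m2d[2] has length 4. The slice m2d[2][1:3] selects indices [1, 2] (1->13, 2->7), giving [13, 7].

[13, 7]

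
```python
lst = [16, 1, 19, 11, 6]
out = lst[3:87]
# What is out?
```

lst has length 5. The slice lst[3:87] selects indices [3, 4] (3->11, 4->6), giving [11, 6].

[11, 6]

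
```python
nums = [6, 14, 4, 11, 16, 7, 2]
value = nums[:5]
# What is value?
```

nums has length 7. The slice nums[:5] selects indices [0, 1, 2, 3, 4] (0->6, 1->14, 2->4, 3->11, 4->16), giving [6, 14, 4, 11, 16].

[6, 14, 4, 11, 16]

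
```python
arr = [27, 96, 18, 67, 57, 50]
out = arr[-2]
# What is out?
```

arr has length 6. Negative index -2 maps to positive index 6 + (-2) = 4. arr[4] = 57.

57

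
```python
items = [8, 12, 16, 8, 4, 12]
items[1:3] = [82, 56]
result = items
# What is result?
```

items starts as [8, 12, 16, 8, 4, 12] (length 6). The slice items[1:3] covers indices [1, 2] with values [12, 16]. Replacing that slice with [82, 56] (same length) produces [8, 82, 56, 8, 4, 12].

[8, 82, 56, 8, 4, 12]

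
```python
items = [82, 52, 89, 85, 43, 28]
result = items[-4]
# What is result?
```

items has length 6. Negative index -4 maps to positive index 6 + (-4) = 2. items[2] = 89.

89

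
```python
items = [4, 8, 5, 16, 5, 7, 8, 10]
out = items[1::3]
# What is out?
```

items has length 8. The slice items[1::3] selects indices [1, 4, 7] (1->8, 4->5, 7->10), giving [8, 5, 10].

[8, 5, 10]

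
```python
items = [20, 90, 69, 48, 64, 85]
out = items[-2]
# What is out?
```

items has length 6. Negative index -2 maps to positive index 6 + (-2) = 4. items[4] = 64.

64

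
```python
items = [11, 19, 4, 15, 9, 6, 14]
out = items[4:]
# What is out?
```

items has length 7. The slice items[4:] selects indices [4, 5, 6] (4->9, 5->6, 6->14), giving [9, 6, 14].

[9, 6, 14]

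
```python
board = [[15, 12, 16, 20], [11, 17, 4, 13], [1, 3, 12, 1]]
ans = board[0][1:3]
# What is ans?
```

board[0] = [15, 12, 16, 20]. board[0] has length 4. The slice board[0][1:3] selects indices [1, 2] (1->12, 2->16), giving [12, 16].

[12, 16]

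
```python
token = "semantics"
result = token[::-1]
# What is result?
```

token has length 9. The slice token[::-1] selects indices [8, 7, 6, 5, 4, 3, 2, 1, 0] (8->'s', 7->'c', 6->'i', 5->'t', 4->'n', 3->'a', 2->'m', 1->'e', 0->'s'), giving 'scitnames'.

'scitnames'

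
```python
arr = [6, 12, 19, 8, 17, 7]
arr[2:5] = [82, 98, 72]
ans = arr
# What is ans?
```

arr starts as [6, 12, 19, 8, 17, 7] (length 6). The slice arr[2:5] covers indices [2, 3, 4] with values [19, 8, 17]. Replacing that slice with [82, 98, 72] (same length) produces [6, 12, 82, 98, 72, 7].

[6, 12, 82, 98, 72, 7]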